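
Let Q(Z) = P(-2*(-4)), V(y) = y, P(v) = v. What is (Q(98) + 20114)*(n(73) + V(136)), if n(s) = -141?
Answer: -100610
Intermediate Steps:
Q(Z) = 8 (Q(Z) = -2*(-4) = 8)
(Q(98) + 20114)*(n(73) + V(136)) = (8 + 20114)*(-141 + 136) = 20122*(-5) = -100610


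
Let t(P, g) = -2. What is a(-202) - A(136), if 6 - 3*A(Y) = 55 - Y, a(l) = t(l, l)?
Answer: -31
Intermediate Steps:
a(l) = -2
A(Y) = -49/3 + Y/3 (A(Y) = 2 - (55 - Y)/3 = 2 + (-55/3 + Y/3) = -49/3 + Y/3)
a(-202) - A(136) = -2 - (-49/3 + (⅓)*136) = -2 - (-49/3 + 136/3) = -2 - 1*29 = -2 - 29 = -31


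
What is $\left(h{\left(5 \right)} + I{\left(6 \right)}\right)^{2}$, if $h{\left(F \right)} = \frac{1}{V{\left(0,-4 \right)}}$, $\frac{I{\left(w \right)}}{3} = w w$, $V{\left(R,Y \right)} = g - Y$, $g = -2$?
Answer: $\frac{47089}{4} \approx 11772.0$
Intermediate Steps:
$V{\left(R,Y \right)} = -2 - Y$
$I{\left(w \right)} = 3 w^{2}$ ($I{\left(w \right)} = 3 w w = 3 w^{2}$)
$h{\left(F \right)} = \frac{1}{2}$ ($h{\left(F \right)} = \frac{1}{-2 - -4} = \frac{1}{-2 + 4} = \frac{1}{2}$)
$\left(h{\left(5 \right)} + I{\left(6 \right)}\right)^{2} = \left(\frac{1}{2} + 3 \cdot 6^{2}\right)^{2} = \left(\frac{1}{2} + 3 \cdot 36\right)^{2} = \left(\frac{1}{2} + 108\right)^{2} = \left(\frac{217}{2}\right)^{2} = \frac{47089}{4}$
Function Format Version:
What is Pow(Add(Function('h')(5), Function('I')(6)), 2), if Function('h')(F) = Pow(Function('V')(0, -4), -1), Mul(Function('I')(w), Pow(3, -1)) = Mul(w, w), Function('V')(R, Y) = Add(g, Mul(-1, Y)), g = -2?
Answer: Rational(47089, 4) ≈ 11772.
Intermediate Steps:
Function('V')(R, Y) = Add(-2, Mul(-1, Y))
Function('I')(w) = Mul(3, Pow(w, 2)) (Function('I')(w) = Mul(3, Mul(w, w)) = Mul(3, Pow(w, 2)))
Function('h')(F) = Rational(1, 2) (Function('h')(F) = Pow(Add(-2, Mul(-1, -4)), -1) = Pow(Add(-2, 4), -1) = Pow(2, -1) = Rational(1, 2))
Pow(Add(Function('h')(5), Function('I')(6)), 2) = Pow(Add(Rational(1, 2), Mul(3, Pow(6, 2))), 2) = Pow(Add(Rational(1, 2), Mul(3, 36)), 2) = Pow(Add(Rational(1, 2), 108), 2) = Pow(Rational(217, 2), 2) = Rational(47089, 4)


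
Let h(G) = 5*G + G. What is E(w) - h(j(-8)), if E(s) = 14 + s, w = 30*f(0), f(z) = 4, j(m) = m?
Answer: 182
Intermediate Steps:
w = 120 (w = 30*4 = 120)
h(G) = 6*G
E(w) - h(j(-8)) = (14 + 120) - 6*(-8) = 134 - 1*(-48) = 134 + 48 = 182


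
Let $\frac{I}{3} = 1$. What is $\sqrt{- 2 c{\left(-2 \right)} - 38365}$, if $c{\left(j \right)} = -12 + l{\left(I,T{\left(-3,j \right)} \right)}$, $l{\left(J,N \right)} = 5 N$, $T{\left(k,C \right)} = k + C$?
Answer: $59 i \sqrt{11} \approx 195.68 i$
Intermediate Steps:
$I = 3$ ($I = 3 \cdot 1 = 3$)
$T{\left(k,C \right)} = C + k$
$c{\left(j \right)} = -27 + 5 j$ ($c{\left(j \right)} = -12 + 5 \left(j - 3\right) = -12 + 5 \left(-3 + j\right) = -12 + \left(-15 + 5 j\right) = -27 + 5 j$)
$\sqrt{- 2 c{\left(-2 \right)} - 38365} = \sqrt{- 2 \left(-27 + 5 \left(-2\right)\right) - 38365} = \sqrt{- 2 \left(-27 - 10\right) - 38365} = \sqrt{\left(-2\right) \left(-37\right) - 38365} = \sqrt{74 - 38365} = \sqrt{-38291} = 59 i \sqrt{11}$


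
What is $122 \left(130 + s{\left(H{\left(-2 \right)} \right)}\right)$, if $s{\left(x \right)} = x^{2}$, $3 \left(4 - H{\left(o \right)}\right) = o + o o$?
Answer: $\frac{154940}{9} \approx 17216.0$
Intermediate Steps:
$H{\left(o \right)} = 4 - \frac{o}{3} - \frac{o^{2}}{3}$ ($H{\left(o \right)} = 4 - \frac{o + o o}{3} = 4 - \frac{o + o^{2}}{3} = 4 - \left(\frac{o}{3} + \frac{o^{2}}{3}\right) = 4 - \frac{o}{3} - \frac{o^{2}}{3}$)
$122 \left(130 + s{\left(H{\left(-2 \right)} \right)}\right) = 122 \left(130 + \left(4 - - \frac{2}{3} - \frac{\left(-2\right)^{2}}{3}\right)^{2}\right) = 122 \left(130 + \left(4 + \frac{2}{3} - \frac{4}{3}\right)^{2}\right) = 122 \left(130 + \left(\frac{10}{3}\right)^{2}\right) = 122 \left(130 + \frac{100}{9}\right) = 122 \cdot \frac{1270}{9} = \frac{154940}{9}$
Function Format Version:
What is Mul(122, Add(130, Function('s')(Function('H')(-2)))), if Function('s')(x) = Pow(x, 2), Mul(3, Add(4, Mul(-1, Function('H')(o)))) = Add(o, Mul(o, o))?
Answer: Rational(154940, 9) ≈ 17216.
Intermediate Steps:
Function('H')(o) = Add(4, Mul(Rational(-1, 3), o), Mul(Rational(-1, 3), Pow(o, 2))) (Function('H')(o) = Add(4, Mul(Rational(-1, 3), Add(o, Mul(o, o)))) = Add(4, Mul(Rational(-1, 3), Add(o, Pow(o, 2)))) = Add(4, Add(Mul(Rational(-1, 3), o), Mul(Rational(-1, 3), Pow(o, 2)))) = Add(4, Mul(Rational(-1, 3), o), Mul(Rational(-1, 3), Pow(o, 2))))
Mul(122, Add(130, Function('s')(Function('H')(-2)))) = Mul(122, Add(130, Pow(Add(4, Mul(Rational(-1, 3), -2), Mul(Rational(-1, 3), Pow(-2, 2))), 2))) = Mul(122, Add(130, Pow(Add(4, Rational(2, 3), Mul(Rational(-1, 3), 4)), 2))) = Mul(122, Add(130, Pow(Add(4, Rational(2, 3), Rational(-4, 3)), 2))) = Mul(122, Add(130, Pow(Rational(10, 3), 2))) = Mul(122, Add(130, Rational(100, 9))) = Mul(122, Rational(1270, 9)) = Rational(154940, 9)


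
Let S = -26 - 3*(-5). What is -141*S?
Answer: 1551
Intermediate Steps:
S = -11 (S = -26 + 15 = -11)
-141*S = -141*(-11) = 1551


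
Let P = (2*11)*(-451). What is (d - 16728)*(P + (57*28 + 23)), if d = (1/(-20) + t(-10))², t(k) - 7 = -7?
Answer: 55557025297/400 ≈ 1.3889e+8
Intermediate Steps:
P = -9922 (P = 22*(-451) = -9922)
t(k) = 0 (t(k) = 7 - 7 = 0)
d = 1/400 (d = (1/(-20) + 0)² = (-1/20 + 0)² = (-1/20)² = 1/400 ≈ 0.0025000)
(d - 16728)*(P + (57*28 + 23)) = (1/400 - 16728)*(-9922 + (57*28 + 23)) = -6691199*(-9922 + (1596 + 23))/400 = -6691199*(-9922 + 1619)/400 = -6691199/400*(-8303) = 55557025297/400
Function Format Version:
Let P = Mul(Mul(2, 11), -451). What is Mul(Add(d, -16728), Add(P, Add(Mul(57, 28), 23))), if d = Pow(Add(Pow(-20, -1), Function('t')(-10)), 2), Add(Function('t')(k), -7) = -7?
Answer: Rational(55557025297, 400) ≈ 1.3889e+8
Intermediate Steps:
P = -9922 (P = Mul(22, -451) = -9922)
Function('t')(k) = 0 (Function('t')(k) = Add(7, -7) = 0)
d = Rational(1, 400) (d = Pow(Add(Pow(-20, -1), 0), 2) = Pow(Add(Rational(-1, 20), 0), 2) = Pow(Rational(-1, 20), 2) = Rational(1, 400) ≈ 0.0025000)
Mul(Add(d, -16728), Add(P, Add(Mul(57, 28), 23))) = Mul(Add(Rational(1, 400), -16728), Add(-9922, Add(Mul(57, 28), 23))) = Mul(Rational(-6691199, 400), Add(-9922, Add(1596, 23))) = Mul(Rational(-6691199, 400), Add(-9922, 1619)) = Mul(Rational(-6691199, 400), -8303) = Rational(55557025297, 400)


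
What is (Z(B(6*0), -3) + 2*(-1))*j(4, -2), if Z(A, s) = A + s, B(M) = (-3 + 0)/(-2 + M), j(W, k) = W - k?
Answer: -21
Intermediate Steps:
B(M) = -3/(-2 + M)
(Z(B(6*0), -3) + 2*(-1))*j(4, -2) = ((-3/(-2 + 6*0) - 3) + 2*(-1))*(4 - 1*(-2)) = ((-3/(-2 + 0) - 3) - 2)*(4 + 2) = ((-3/(-2) - 3) - 2)*6 = ((-3*(-½) - 3) - 2)*6 = ((3/2 - 3) - 2)*6 = (-3/2 - 2)*6 = -7/2*6 = -21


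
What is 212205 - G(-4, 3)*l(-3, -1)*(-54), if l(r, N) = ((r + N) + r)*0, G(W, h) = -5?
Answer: 212205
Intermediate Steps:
l(r, N) = 0 (l(r, N) = ((N + r) + r)*0 = (N + 2*r)*0 = 0)
212205 - G(-4, 3)*l(-3, -1)*(-54) = 212205 - (-5*0)*(-54) = 212205 - 0*(-54) = 212205 - 1*0 = 212205 + 0 = 212205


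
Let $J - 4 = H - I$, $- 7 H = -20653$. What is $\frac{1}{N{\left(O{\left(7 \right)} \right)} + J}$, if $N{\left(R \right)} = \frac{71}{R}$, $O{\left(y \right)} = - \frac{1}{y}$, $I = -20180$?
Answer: $\frac{7}{158462} \approx 4.4175 \cdot 10^{-5}$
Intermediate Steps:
$H = \frac{20653}{7}$ ($H = \left(- \frac{1}{7}\right) \left(-20653\right) = \frac{20653}{7} \approx 2950.4$)
$J = \frac{161941}{7}$ ($J = 4 + \left(\frac{20653}{7} - -20180\right) = 4 + \left(\frac{20653}{7} + 20180\right) = 4 + \frac{161913}{7} = \frac{161941}{7} \approx 23134.0$)
$\frac{1}{N{\left(O{\left(7 \right)} \right)} + J} = \frac{1}{\frac{71}{\left(-1\right) \frac{1}{7}} + \frac{161941}{7}} = \frac{1}{\frac{71}{- \frac{1}{7}} + \frac{161941}{7}} = \frac{1}{71 \left(-7\right) + \frac{161941}{7}} = \frac{1}{-497 + \frac{161941}{7}} = \frac{1}{\frac{158462}{7}} = \frac{7}{158462}$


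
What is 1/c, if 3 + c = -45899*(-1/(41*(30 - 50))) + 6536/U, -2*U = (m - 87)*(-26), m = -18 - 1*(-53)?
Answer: -138580/9512551 ≈ -0.014568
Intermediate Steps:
m = 35 (m = -18 + 53 = 35)
U = -676 (U = -(35 - 87)*(-26)/2 = -(-26)*(-26) = -½*1352 = -676)
c = -9512551/138580 (c = -3 + (-45899*(-1/(41*(30 - 50))) + 6536/(-676)) = -3 + (-45899/((-20*(-41))) + 6536*(-1/676)) = -3 + (-45899/820 - 1634/169) = -3 - 9096811/138580 = -9512551/138580 ≈ -68.643)
1/c = 1/(-9512551/138580) = -138580/9512551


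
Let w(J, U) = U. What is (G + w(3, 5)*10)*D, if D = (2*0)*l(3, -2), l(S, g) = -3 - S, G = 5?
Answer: 0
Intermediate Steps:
D = 0 (D = (2*0)*(-3 - 1*3) = 0*(-3 - 3) = 0*(-6) = 0)
(G + w(3, 5)*10)*D = (5 + 5*10)*0 = (5 + 50)*0 = 55*0 = 0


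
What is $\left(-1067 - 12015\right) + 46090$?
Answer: $33008$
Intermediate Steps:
$\left(-1067 - 12015\right) + 46090 = -13082 + 46090 = 33008$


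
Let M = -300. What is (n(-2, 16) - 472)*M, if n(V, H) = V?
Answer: 142200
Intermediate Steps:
(n(-2, 16) - 472)*M = (-2 - 472)*(-300) = -474*(-300) = 142200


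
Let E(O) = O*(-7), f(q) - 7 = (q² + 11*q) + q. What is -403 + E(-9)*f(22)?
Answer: 47162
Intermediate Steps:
f(q) = 7 + q² + 12*q (f(q) = 7 + ((q² + 11*q) + q) = 7 + (q² + 12*q) = 7 + q² + 12*q)
E(O) = -7*O
-403 + E(-9)*f(22) = -403 + (-7*(-9))*(7 + 22² + 12*22) = -403 + 63*(7 + 484 + 264) = -403 + 63*755 = -403 + 47565 = 47162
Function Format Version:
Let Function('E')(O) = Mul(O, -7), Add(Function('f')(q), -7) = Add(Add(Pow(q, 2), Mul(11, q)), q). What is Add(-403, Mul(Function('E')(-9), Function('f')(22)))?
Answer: 47162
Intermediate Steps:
Function('f')(q) = Add(7, Pow(q, 2), Mul(12, q)) (Function('f')(q) = Add(7, Add(Add(Pow(q, 2), Mul(11, q)), q)) = Add(7, Add(Pow(q, 2), Mul(12, q))) = Add(7, Pow(q, 2), Mul(12, q)))
Function('E')(O) = Mul(-7, O)
Add(-403, Mul(Function('E')(-9), Function('f')(22))) = Add(-403, Mul(Mul(-7, -9), Add(7, Pow(22, 2), Mul(12, 22)))) = Add(-403, Mul(63, Add(7, 484, 264))) = Add(-403, Mul(63, 755)) = Add(-403, 47565) = 47162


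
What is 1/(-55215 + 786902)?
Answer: 1/731687 ≈ 1.3667e-6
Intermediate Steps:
1/(-55215 + 786902) = 1/731687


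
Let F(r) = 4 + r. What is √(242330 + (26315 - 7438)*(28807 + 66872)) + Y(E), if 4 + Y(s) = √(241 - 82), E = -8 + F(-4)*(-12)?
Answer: -4 + √159 + √1806374813 ≈ 42510.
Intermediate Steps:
E = -8 (E = -8 + (4 - 4)*(-12) = -8 + 0*(-12) = -8 + 0 = -8)
Y(s) = -4 + √159 (Y(s) = -4 + √(241 - 82) = -4 + √159)
√(242330 + (26315 - 7438)*(28807 + 66872)) + Y(E) = √(242330 + (26315 - 7438)*(28807 + 66872)) + (-4 + √159) = √(242330 + 18877*95679) + (-4 + √159) = √(242330 + 1806132483) + (-4 + √159) = √1806374813 + (-4 + √159) = -4 + √159 + √1806374813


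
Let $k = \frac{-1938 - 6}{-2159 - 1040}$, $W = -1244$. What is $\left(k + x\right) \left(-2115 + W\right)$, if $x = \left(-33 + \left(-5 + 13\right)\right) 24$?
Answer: $\frac{6440734704}{3199} \approx 2.0134 \cdot 10^{6}$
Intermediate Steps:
$k = \frac{1944}{3199}$ ($k = - \frac{1944}{-3199} = \left(-1944\right) \left(- \frac{1}{3199}\right) = \frac{1944}{3199} \approx 0.60769$)
$x = -600$ ($x = \left(-33 + 8\right) 24 = \left(-25\right) 24 = -600$)
$\left(k + x\right) \left(-2115 + W\right) = \left(\frac{1944}{3199} - 600\right) \left(-2115 - 1244\right) = \left(- \frac{1917456}{3199}\right) \left(-3359\right) = \frac{6440734704}{3199}$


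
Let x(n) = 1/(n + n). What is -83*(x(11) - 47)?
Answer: 85739/22 ≈ 3897.2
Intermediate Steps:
x(n) = 1/(2*n)
-83*(x(11) - 47) = -83*((½)/11 - 47) = -83*((½)*(1/11) - 47) = -83*(1/22 - 47) = -83*(-1033/22) = 85739/22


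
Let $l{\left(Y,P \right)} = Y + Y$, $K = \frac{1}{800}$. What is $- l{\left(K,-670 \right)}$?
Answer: $- \frac{1}{400} \approx -0.0025$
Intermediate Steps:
$K = \frac{1}{800} \approx 0.00125$
$l{\left(Y,P \right)} = 2 Y$
$- l{\left(K,-670 \right)} = - \frac{2}{800} = \left(-1\right) \frac{1}{400} = - \frac{1}{400}$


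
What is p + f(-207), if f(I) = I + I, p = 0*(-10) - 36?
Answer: -450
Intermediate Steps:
p = -36 (p = 0 - 36 = -36)
f(I) = 2*I
p + f(-207) = -36 + 2*(-207) = -36 - 414 = -450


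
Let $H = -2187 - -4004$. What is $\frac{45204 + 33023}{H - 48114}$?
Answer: $- \frac{78227}{46297} \approx -1.6897$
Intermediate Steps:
$H = 1817$ ($H = -2187 + 4004 = 1817$)
$\frac{45204 + 33023}{H - 48114} = \frac{45204 + 33023}{1817 - 48114} = \frac{78227}{-46297} = 78227 \left(- \frac{1}{46297}\right) = - \frac{78227}{46297}$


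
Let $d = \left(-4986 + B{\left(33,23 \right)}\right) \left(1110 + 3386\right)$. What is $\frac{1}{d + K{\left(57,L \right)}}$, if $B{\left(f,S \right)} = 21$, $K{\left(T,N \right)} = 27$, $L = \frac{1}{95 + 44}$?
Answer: $- \frac{1}{22322613} \approx -4.4798 \cdot 10^{-8}$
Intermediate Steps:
$L = \frac{1}{139} \approx 0.0071942$
$d = -22322640$ ($d = \left(-4986 + 21\right) \left(1110 + 3386\right) = \left(-4965\right) 4496 = -22322640$)
$\frac{1}{d + K{\left(57,L \right)}} = \frac{1}{-22322640 + 27} = \frac{1}{-22322613} = - \frac{1}{22322613}$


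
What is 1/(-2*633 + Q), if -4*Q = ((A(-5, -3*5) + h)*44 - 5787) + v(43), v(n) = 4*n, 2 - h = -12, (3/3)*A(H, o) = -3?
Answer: 4/67 ≈ 0.059702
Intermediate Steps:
A(H, o) = -3
h = 14 (h = 2 - 1*(-12) = 2 + 12 = 14)
Q = 5131/4 (Q = -(((-3 + 14)*44 - 5787) + 4*43)/4 = -((11*44 - 5787) + 172)/4 = -((484 - 5787) + 172)/4 = -(-5303 + 172)/4 = -¼*(-5131) = 5131/4 ≈ 1282.8)
1/(-2*633 + Q) = 1/(-2*633 + 5131/4) = 1/(-1266 + 5131/4) = 1/(67/4) = 4/67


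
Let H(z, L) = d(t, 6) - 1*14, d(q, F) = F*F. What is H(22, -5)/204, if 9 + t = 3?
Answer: 11/102 ≈ 0.10784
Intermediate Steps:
t = -6 (t = -9 + 3 = -6)
d(q, F) = F²
H(z, L) = 22 (H(z, L) = 6² - 1*14 = 36 - 14 = 22)
H(22, -5)/204 = 22/204 = 22*(1/204) = 11/102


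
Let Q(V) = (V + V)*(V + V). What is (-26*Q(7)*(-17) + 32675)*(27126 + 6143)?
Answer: 3969224583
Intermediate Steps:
Q(V) = 4*V² (Q(V) = (2*V)*(2*V) = 4*V²)
(-26*Q(7)*(-17) + 32675)*(27126 + 6143) = (-104*7²*(-17) + 32675)*(27126 + 6143) = (-104*49*(-17) + 32675)*33269 = (-26*196*(-17) + 32675)*33269 = (-5096*(-17) + 32675)*33269 = (86632 + 32675)*33269 = 119307*33269 = 3969224583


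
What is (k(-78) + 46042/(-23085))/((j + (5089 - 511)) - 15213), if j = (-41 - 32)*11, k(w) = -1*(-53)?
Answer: -168209/37720890 ≈ -0.0044593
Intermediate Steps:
k(w) = 53
j = -803 (j = -73*11 = -803)
(k(-78) + 46042/(-23085))/((j + (5089 - 511)) - 15213) = (53 + 46042/(-23085))/((-803 + (5089 - 511)) - 15213) = (53 + 46042*(-1/23085))/((-803 + 4578) - 15213) = (53 - 46042/23085)/(3775 - 15213) = (1177463/23085)/(-11438) = (1177463/23085)*(-1/11438) = -168209/37720890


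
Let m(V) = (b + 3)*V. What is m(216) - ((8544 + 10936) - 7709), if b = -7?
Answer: -12635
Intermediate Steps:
m(V) = -4*V (m(V) = (-7 + 3)*V = -4*V)
m(216) - ((8544 + 10936) - 7709) = -4*216 - ((8544 + 10936) - 7709) = -864 - (19480 - 7709) = -864 - 1*11771 = -864 - 11771 = -12635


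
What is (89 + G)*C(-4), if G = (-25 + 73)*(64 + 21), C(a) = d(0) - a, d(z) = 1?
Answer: 20845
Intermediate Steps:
C(a) = 1 - a
G = 4080 (G = 48*85 = 4080)
(89 + G)*C(-4) = (89 + 4080)*(1 - 1*(-4)) = 4169*(1 + 4) = 4169*5 = 20845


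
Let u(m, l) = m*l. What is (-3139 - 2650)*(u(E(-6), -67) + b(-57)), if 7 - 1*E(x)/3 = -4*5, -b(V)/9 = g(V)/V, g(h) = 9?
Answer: 596764854/19 ≈ 3.1409e+7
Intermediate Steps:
b(V) = -81/V
E(x) = 81 (E(x) = 21 - (-12)*5 = 21 - 3*(-20) = 21 + 60 = 81)
u(m, l) = l*m
(-3139 - 2650)*(u(E(-6), -67) + b(-57)) = (-3139 - 2650)*(-67*81 - 81/(-57)) = -5789*(-5427 - 81*(-1/57)) = -5789*(-5427 + 27/19) = -5789*(-103086/19) = 596764854/19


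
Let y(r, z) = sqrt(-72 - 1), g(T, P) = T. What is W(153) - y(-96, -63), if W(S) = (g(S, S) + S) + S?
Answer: 459 - I*sqrt(73) ≈ 459.0 - 8.544*I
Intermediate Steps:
W(S) = 3*S (W(S) = (S + S) + S = 2*S + S = 3*S)
y(r, z) = I*sqrt(73) (y(r, z) = sqrt(-73) = I*sqrt(73))
W(153) - y(-96, -63) = 3*153 - I*sqrt(73) = 459 - I*sqrt(73)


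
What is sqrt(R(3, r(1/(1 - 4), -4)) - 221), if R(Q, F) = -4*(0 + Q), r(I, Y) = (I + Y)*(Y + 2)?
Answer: I*sqrt(233) ≈ 15.264*I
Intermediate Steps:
r(I, Y) = (2 + Y)*(I + Y) (r(I, Y) = (I + Y)*(2 + Y) = (2 + Y)*(I + Y))
R(Q, F) = -4*Q
sqrt(R(3, r(1/(1 - 4), -4)) - 221) = sqrt(-4*3 - 221) = sqrt(-12 - 221) = sqrt(-233) = I*sqrt(233)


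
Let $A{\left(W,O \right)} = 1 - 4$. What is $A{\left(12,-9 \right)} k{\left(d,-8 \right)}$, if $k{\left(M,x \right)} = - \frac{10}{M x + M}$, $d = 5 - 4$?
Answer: $- \frac{30}{7} \approx -4.2857$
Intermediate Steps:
$A{\left(W,O \right)} = -3$ ($A{\left(W,O \right)} = 1 - 4 = -3$)
$d = 1$ ($d = 5 - 4 = 1$)
$k{\left(M,x \right)} = - \frac{10}{M + M x}$
$A{\left(12,-9 \right)} k{\left(d,-8 \right)} = - 3 \left(- \frac{10}{1 \left(1 - 8\right)}\right) = - 3 \left(\left(-10\right) 1 \frac{1}{-7}\right) = - 3 \left(\left(-10\right) 1 \left(- \frac{1}{7}\right)\right) = \left(-3\right) \frac{10}{7} = - \frac{30}{7}$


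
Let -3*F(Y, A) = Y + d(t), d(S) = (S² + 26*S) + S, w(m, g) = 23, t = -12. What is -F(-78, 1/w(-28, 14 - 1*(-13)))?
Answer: -86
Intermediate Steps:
d(S) = S² + 27*S
F(Y, A) = 60 - Y/3 (F(Y, A) = -(Y - 12*(27 - 12))/3 = -(Y - 12*15)/3 = -(Y - 180)/3 = -(-180 + Y)/3 = 60 - Y/3)
-F(-78, 1/w(-28, 14 - 1*(-13))) = -(60 - ⅓*(-78)) = -(60 + 26) = -1*86 = -86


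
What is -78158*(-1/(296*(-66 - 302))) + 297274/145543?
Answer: 10503056239/7926853952 ≈ 1.3250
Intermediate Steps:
-78158*(-1/(296*(-66 - 302))) + 297274/145543 = -78158/((-296*(-368))) + 297274*(1/145543) = -78158/108928 + 297274/145543 = -78158*1/108928 + 297274/145543 = -39079/54464 + 297274/145543 = 10503056239/7926853952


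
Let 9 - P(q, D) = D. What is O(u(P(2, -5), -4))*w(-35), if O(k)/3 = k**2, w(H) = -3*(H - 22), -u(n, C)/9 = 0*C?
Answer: 0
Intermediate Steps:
P(q, D) = 9 - D
u(n, C) = 0 (u(n, C) = -0*C = -9*0 = 0)
w(H) = 66 - 3*H (w(H) = -3*(-22 + H) = 66 - 3*H)
O(k) = 3*k**2
O(u(P(2, -5), -4))*w(-35) = (3*0**2)*(66 - 3*(-35)) = (3*0)*(66 + 105) = 0*171 = 0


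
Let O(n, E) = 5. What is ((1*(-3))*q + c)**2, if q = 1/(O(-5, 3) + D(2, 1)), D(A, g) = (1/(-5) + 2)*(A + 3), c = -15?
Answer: 45369/196 ≈ 231.47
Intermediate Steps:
D(A, g) = 27/5 + 9*A/5 (D(A, g) = (-1/5 + 2)*(3 + A) = 9*(3 + A)/5 = 27/5 + 9*A/5)
q = 1/14 (q = 1/(5 + (27/5 + (9/5)*2)) = 1/(5 + (27/5 + 18/5)) = 1/(5 + 9) = 1/14 ≈ 0.071429)
((1*(-3))*q + c)**2 = ((1*(-3))*(1/14) - 15)**2 = (-3*1/14 - 15)**2 = (-3/14 - 15)**2 = (-213/14)**2 = 45369/196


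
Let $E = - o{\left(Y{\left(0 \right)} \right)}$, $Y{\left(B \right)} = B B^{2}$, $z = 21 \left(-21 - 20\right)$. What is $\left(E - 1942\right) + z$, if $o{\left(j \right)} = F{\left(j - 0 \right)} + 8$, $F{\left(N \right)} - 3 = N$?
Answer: $-2814$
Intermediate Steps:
$F{\left(N \right)} = 3 + N$
$z = -861$ ($z = 21 \left(-41\right) = -861$)
$Y{\left(B \right)} = B^{3}$
$o{\left(j \right)} = 11 + j$ ($o{\left(j \right)} = \left(3 + \left(j - 0\right)\right) + 8 = \left(3 + \left(j + 0\right)\right) + 8 = \left(3 + j\right) + 8 = 11 + j$)
$E = -11$ ($E = - (11 + 0^{3}) = - (11 + 0) = \left(-1\right) 11 = -11$)
$\left(E - 1942\right) + z = \left(-11 - 1942\right) - 861 = -1953 - 861 = -2814$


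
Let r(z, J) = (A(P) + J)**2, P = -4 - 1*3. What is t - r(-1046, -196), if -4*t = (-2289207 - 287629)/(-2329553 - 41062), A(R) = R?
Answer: -97691317744/2370615 ≈ -41209.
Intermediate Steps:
P = -7 (P = -4 - 3 = -7)
r(z, J) = (-7 + J)**2
t = -644209/2370615 (t = -(-2289207 - 287629)/(4*(-2329553 - 41062)) = -(-644209)/(-2370615) = -(-644209)*(-1)/2370615 = -1/4*2576836/2370615 = -644209/2370615 ≈ -0.27175)
t - r(-1046, -196) = -644209/2370615 - (-7 - 196)**2 = -644209/2370615 - 1*(-203)**2 = -644209/2370615 - 1*41209 = -644209/2370615 - 41209 = -97691317744/2370615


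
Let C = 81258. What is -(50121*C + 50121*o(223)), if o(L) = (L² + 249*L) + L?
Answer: -9359445177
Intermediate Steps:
o(L) = L² + 250*L
-(50121*C + 50121*o(223)) = -(4072732218 + 11176983*(250 + 223)) = -50121/(1/(223*473 + 81258)) = -50121/(1/(105479 + 81258)) = -50121/(1/186737) = -50121/1/186737 = -50121*186737 = -9359445177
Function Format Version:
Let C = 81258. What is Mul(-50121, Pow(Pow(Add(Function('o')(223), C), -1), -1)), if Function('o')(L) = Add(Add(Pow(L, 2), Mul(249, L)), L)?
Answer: -9359445177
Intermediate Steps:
Function('o')(L) = Add(Pow(L, 2), Mul(250, L))
Mul(-50121, Pow(Pow(Add(Function('o')(223), C), -1), -1)) = Mul(-50121, Pow(Pow(Add(Mul(223, Add(250, 223)), 81258), -1), -1)) = Mul(-50121, Pow(Pow(Add(Mul(223, 473), 81258), -1), -1)) = Mul(-50121, Pow(Pow(Add(105479, 81258), -1), -1)) = Mul(-50121, Pow(Pow(186737, -1), -1)) = Mul(-50121, Pow(Rational(1, 186737), -1)) = Mul(-50121, 186737) = -9359445177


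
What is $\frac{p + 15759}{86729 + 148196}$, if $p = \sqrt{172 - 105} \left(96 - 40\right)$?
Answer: $\frac{15759}{234925} + \frac{56 \sqrt{67}}{234925} \approx 0.069032$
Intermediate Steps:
$p = 56 \sqrt{67}$ ($p = \sqrt{67} \cdot 56 = 56 \sqrt{67} \approx 458.38$)
$\frac{p + 15759}{86729 + 148196} = \frac{56 \sqrt{67} + 15759}{86729 + 148196} = \frac{15759 + 56 \sqrt{67}}{234925} = \left(15759 + 56 \sqrt{67}\right) \frac{1}{234925} = \frac{15759}{234925} + \frac{56 \sqrt{67}}{234925}$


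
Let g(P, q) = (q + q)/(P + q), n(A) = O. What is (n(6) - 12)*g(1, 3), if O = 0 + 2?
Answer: -15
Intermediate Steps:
O = 2
n(A) = 2
g(P, q) = 2*q/(P + q) (g(P, q) = (2*q)/(P + q) = 2*q/(P + q))
(n(6) - 12)*g(1, 3) = (2 - 12)*(2*3/(1 + 3)) = -20*3/4 = -10*3/2 = -15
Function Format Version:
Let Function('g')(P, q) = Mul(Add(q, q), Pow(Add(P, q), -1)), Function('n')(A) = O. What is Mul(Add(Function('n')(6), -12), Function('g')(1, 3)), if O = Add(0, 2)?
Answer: -15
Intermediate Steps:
O = 2
Function('n')(A) = 2
Function('g')(P, q) = Mul(2, q, Pow(Add(P, q), -1)) (Function('g')(P, q) = Mul(Mul(2, q), Pow(Add(P, q), -1)) = Mul(2, q, Pow(Add(P, q), -1)))
Mul(Add(Function('n')(6), -12), Function('g')(1, 3)) = Mul(Add(2, -12), Mul(2, 3, Pow(Add(1, 3), -1))) = Mul(-10, Mul(2, 3, Pow(4, -1))) = Mul(-10, Mul(2, 3, Rational(1, 4))) = Mul(-10, Rational(3, 2)) = -15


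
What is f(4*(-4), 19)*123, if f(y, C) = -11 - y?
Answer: 615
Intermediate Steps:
f(4*(-4), 19)*123 = (-11 - 4*(-4))*123 = (-11 - 1*(-16))*123 = (-11 + 16)*123 = 5*123 = 615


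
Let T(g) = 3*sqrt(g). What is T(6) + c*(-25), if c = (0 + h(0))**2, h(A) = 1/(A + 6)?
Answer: -25/36 + 3*sqrt(6) ≈ 6.6540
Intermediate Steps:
h(A) = 1/(6 + A)
c = 1/36 (c = (0 + 1/(6 + 0))**2 = (0 + 1/6)**2 = (1/6)**2 = 1/36 ≈ 0.027778)
T(6) + c*(-25) = 3*sqrt(6) + (1/36)*(-25) = 3*sqrt(6) - 25/36 = -25/36 + 3*sqrt(6)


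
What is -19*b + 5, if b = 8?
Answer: -147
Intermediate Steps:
-19*b + 5 = -19*8 + 5 = -152 + 5 = -147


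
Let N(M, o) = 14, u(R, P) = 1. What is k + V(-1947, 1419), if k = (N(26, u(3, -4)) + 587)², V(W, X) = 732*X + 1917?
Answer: 1401826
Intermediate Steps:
V(W, X) = 1917 + 732*X
k = 361201 (k = (14 + 587)² = 601² = 361201)
k + V(-1947, 1419) = 361201 + (1917 + 732*1419) = 361201 + (1917 + 1038708) = 361201 + 1040625 = 1401826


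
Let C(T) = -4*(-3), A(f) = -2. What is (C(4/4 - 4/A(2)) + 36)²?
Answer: 2304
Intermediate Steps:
C(T) = 12
(C(4/4 - 4/A(2)) + 36)² = (12 + 36)² = 48² = 2304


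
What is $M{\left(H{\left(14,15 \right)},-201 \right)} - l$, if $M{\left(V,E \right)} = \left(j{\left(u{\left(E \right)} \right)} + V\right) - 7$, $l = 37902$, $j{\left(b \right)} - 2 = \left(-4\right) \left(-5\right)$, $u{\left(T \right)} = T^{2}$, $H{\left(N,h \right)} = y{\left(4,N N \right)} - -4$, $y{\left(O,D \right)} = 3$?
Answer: $-37880$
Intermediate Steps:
$H{\left(N,h \right)} = 7$ ($H{\left(N,h \right)} = 3 - -4 = 3 + 4 = 7$)
$j{\left(b \right)} = 22$ ($j{\left(b \right)} = 2 - -20 = 2 + 20 = 22$)
$M{\left(V,E \right)} = 15 + V$ ($M{\left(V,E \right)} = \left(22 + V\right) - 7 = 15 + V$)
$M{\left(H{\left(14,15 \right)},-201 \right)} - l = \left(15 + 7\right) - 37902 = 22 - 37902 = -37880$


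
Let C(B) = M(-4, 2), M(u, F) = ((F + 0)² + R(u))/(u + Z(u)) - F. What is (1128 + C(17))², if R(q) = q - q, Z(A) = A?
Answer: 5067001/4 ≈ 1.2668e+6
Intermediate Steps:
R(q) = 0
M(u, F) = -F + F²/(2*u) (M(u, F) = ((F + 0)² + 0)/(u + u) - F = (F² + 0)/((2*u)) - F = F²*(1/(2*u)) - F = F²/(2*u) - F = -F + F²/(2*u))
C(B) = -5/2 (C(B) = -1*2 + (½)*2²/(-4) = -2 + (½)*4*(-¼) = -2 - ½ = -5/2)
(1128 + C(17))² = (1128 - 5/2)² = (2251/2)² = 5067001/4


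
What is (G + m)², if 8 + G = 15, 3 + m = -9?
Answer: 25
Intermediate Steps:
m = -12 (m = -3 - 9 = -12)
G = 7 (G = -8 + 15 = 7)
(G + m)² = (7 - 12)² = (-5)² = 25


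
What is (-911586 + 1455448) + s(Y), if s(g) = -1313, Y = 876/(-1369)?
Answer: 542549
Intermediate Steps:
Y = -876/1369 (Y = 876*(-1/1369) = -876/1369 ≈ -0.63988)
(-911586 + 1455448) + s(Y) = (-911586 + 1455448) - 1313 = 543862 - 1313 = 542549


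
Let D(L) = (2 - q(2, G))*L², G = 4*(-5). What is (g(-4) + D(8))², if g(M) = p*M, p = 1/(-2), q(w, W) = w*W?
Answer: 7236100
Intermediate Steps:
G = -20
q(w, W) = W*w
D(L) = 42*L² (D(L) = (2 - (-20)*2)*L² = (2 - 1*(-40))*L² = (2 + 40)*L² = 42*L²)
p = -½ ≈ -0.50000
g(M) = -M/2
(g(-4) + D(8))² = (-½*(-4) + 42*8²)² = (2 + 42*64)² = (2 + 2688)² = 2690² = 7236100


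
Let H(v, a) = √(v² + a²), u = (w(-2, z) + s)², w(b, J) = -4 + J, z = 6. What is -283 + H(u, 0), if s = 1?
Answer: -274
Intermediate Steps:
u = 9 (u = ((-4 + 6) + 1)² = (2 + 1)² = 3² = 9)
H(v, a) = √(a² + v²)
-283 + H(u, 0) = -283 + √(0² + 9²) = -283 + √(0 + 81) = -283 + √81 = -283 + 9 = -274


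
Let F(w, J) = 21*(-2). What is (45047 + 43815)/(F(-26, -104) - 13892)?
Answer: -44431/6967 ≈ -6.3773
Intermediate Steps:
F(w, J) = -42
(45047 + 43815)/(F(-26, -104) - 13892) = (45047 + 43815)/(-42 - 13892) = 88862/(-13934) = 88862*(-1/13934) = -44431/6967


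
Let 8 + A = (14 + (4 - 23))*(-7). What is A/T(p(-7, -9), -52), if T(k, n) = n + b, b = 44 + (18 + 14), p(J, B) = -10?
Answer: 9/8 ≈ 1.1250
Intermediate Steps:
b = 76 (b = 44 + 32 = 76)
A = 27 (A = -8 + (14 + (4 - 23))*(-7) = -8 + (14 - 19)*(-7) = -8 - 5*(-7) = -8 + 35 = 27)
T(k, n) = 76 + n (T(k, n) = n + 76 = 76 + n)
A/T(p(-7, -9), -52) = 27/(76 - 52) = 27/24 = 27*(1/24) = 9/8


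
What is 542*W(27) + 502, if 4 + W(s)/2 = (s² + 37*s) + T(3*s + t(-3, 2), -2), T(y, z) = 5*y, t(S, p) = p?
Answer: 2319178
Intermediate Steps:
W(s) = 12 + 2*s² + 104*s (W(s) = -8 + 2*((s² + 37*s) + 5*(3*s + 2)) = -8 + 2*((s² + 37*s) + 5*(2 + 3*s)) = -8 + 2*((s² + 37*s) + (10 + 15*s)) = -8 + 2*(10 + s² + 52*s) = -8 + (20 + 2*s² + 104*s) = 12 + 2*s² + 104*s)
542*W(27) + 502 = 542*(12 + 2*27² + 104*27) + 502 = 542*(12 + 2*729 + 2808) + 502 = 542*(12 + 1458 + 2808) + 502 = 542*4278 + 502 = 2318676 + 502 = 2319178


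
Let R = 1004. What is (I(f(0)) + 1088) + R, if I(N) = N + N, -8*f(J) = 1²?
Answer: 8367/4 ≈ 2091.8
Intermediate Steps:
f(J) = -⅛ (f(J) = -⅛*1² = -⅛*1 = -⅛)
I(N) = 2*N
(I(f(0)) + 1088) + R = (2*(-⅛) + 1088) + 1004 = (-¼ + 1088) + 1004 = 4351/4 + 1004 = 8367/4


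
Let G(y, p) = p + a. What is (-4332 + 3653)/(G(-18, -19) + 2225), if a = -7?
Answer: -679/2199 ≈ -0.30878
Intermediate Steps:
G(y, p) = -7 + p (G(y, p) = p - 7 = -7 + p)
(-4332 + 3653)/(G(-18, -19) + 2225) = (-4332 + 3653)/((-7 - 19) + 2225) = -679/(-26 + 2225) = -679/2199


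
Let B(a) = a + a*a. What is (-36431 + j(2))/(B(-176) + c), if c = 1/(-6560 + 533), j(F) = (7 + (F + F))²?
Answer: -218840370/185631599 ≈ -1.1789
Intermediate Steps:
B(a) = a + a²
j(F) = (7 + 2*F)²
c = -1/6027 (c = 1/(-6027) = -1/6027 ≈ -0.00016592)
(-36431 + j(2))/(B(-176) + c) = (-36431 + (7 + 2*2)²)/(-176*(1 - 176) - 1/6027) = (-36431 + (7 + 4)²)/(-176*(-175) - 1/6027) = (-36431 + 11²)/(30800 - 1/6027) = (-36431 + 121)/(185631599/6027) = -36310*6027/185631599 = -218840370/185631599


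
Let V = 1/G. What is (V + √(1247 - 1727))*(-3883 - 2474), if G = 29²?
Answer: -6357/841 - 25428*I*√30 ≈ -7.5589 - 1.3928e+5*I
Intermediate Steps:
G = 841
V = 1/841 ≈ 0.0011891
(V + √(1247 - 1727))*(-3883 - 2474) = (1/841 + √(1247 - 1727))*(-3883 - 2474) = (1/841 + √(-480))*(-6357) = (1/841 + 4*I*√30)*(-6357) = -6357/841 - 25428*I*√30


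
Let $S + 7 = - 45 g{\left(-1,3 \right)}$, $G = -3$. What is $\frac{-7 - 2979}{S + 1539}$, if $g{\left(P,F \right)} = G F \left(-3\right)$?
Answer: $- \frac{2986}{317} \approx -9.4196$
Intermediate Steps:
$g{\left(P,F \right)} = 9 F$ ($g{\left(P,F \right)} = - 3 F \left(-3\right) = 9 F$)
$S = -1222$ ($S = -7 - 45 \cdot 9 \cdot 3 = -7 - 1215 = -1222$)
$\frac{-7 - 2979}{S + 1539} = \frac{-7 - 2979}{-1222 + 1539} = - \frac{2986}{317}$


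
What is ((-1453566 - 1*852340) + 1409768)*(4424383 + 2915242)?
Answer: -6577316868250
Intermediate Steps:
((-1453566 - 1*852340) + 1409768)*(4424383 + 2915242) = ((-1453566 - 852340) + 1409768)*7339625 = (-2305906 + 1409768)*7339625 = -896138*7339625 = -6577316868250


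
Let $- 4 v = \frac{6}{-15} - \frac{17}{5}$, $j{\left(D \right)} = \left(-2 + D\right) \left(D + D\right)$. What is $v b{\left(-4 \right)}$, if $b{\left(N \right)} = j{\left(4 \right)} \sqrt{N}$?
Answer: $\frac{152 i}{5} \approx 30.4 i$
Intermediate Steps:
$j{\left(D \right)} = 2 D \left(-2 + D\right)$ ($j{\left(D \right)} = \left(-2 + D\right) 2 D = 2 D \left(-2 + D\right)$)
$b{\left(N \right)} = 16 \sqrt{N}$ ($b{\left(N \right)} = 2 \cdot 4 \left(-2 + 4\right) \sqrt{N} = 2 \cdot 4 \cdot 2 \sqrt{N} = 16 \sqrt{N}$)
$v = \frac{19}{20}$ ($v = - \frac{\frac{6}{-15} - \frac{17}{5}}{4} = - \frac{6 \left(- \frac{1}{15}\right) - \frac{17}{5}}{4} = - \frac{- \frac{2}{5} - \frac{17}{5}}{4} = \left(- \frac{1}{4}\right) \left(- \frac{19}{5}\right) = \frac{19}{20} \approx 0.95$)
$v b{\left(-4 \right)} = \frac{19 \cdot 16 \sqrt{-4}}{20} = \frac{19 \cdot 16 \cdot 2 i}{20} = \frac{19 \cdot 32 i}{20} = \frac{152 i}{5}$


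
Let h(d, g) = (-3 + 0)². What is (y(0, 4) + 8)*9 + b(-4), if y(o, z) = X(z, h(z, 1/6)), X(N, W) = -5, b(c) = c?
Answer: 23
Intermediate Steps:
h(d, g) = 9 (h(d, g) = (-3)² = 9)
y(o, z) = -5
(y(0, 4) + 8)*9 + b(-4) = (-5 + 8)*9 - 4 = 3*9 - 4 = 27 - 4 = 23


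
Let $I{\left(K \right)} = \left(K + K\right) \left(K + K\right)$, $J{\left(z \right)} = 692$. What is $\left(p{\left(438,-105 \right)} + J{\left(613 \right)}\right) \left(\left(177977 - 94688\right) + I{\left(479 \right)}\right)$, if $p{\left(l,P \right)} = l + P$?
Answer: $1026079325$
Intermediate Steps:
$p{\left(l,P \right)} = P + l$
$I{\left(K \right)} = 4 K^{2}$ ($I{\left(K \right)} = 2 K 2 K = 4 K^{2}$)
$\left(p{\left(438,-105 \right)} + J{\left(613 \right)}\right) \left(\left(177977 - 94688\right) + I{\left(479 \right)}\right) = \left(\left(-105 + 438\right) + 692\right) \left(\left(177977 - 94688\right) + 4 \cdot 479^{2}\right) = \left(333 + 692\right) \left(\left(177977 - 94688\right) + 4 \cdot 229441\right) = 1025 \left(83289 + 917764\right) = 1025 \cdot 1001053 = 1026079325$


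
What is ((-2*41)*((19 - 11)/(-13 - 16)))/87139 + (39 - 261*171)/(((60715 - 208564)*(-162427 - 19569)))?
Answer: 8648379924/33529173902383 ≈ 0.00025794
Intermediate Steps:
((-2*41)*((19 - 11)/(-13 - 16)))/87139 + (39 - 261*171)/(((60715 - 208564)*(-162427 - 19569))) = -656/(-29)*(1/87139) + (39 - 44631)/((-147849*(-181996))) = -656*(-1)/29*(1/87139) - 44592/26907926604 = -82*(-8/29)*(1/87139) - 44592*1/26907926604 = (656/29)*(1/87139) - 3716/2242327217 = 656/2527031 - 3716/2242327217 = 8648379924/33529173902383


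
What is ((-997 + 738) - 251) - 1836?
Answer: -2346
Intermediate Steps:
((-997 + 738) - 251) - 1836 = (-259 - 251) - 1836 = -510 - 1836 = -2346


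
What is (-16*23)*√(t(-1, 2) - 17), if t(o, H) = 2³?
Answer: -1104*I ≈ -1104.0*I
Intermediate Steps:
t(o, H) = 8
(-16*23)*√(t(-1, 2) - 17) = (-16*23)*√(8 - 17) = -1104*I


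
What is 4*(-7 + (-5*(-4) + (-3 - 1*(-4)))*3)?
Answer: 224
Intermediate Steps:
4*(-7 + (-5*(-4) + (-3 - 1*(-4)))*3) = 4*(-7 + (20 + (-3 + 4))*3) = 4*(-7 + (20 + 1)*3) = 4*(-7 + 21*3) = 4*(-7 + 63) = 4*56 = 224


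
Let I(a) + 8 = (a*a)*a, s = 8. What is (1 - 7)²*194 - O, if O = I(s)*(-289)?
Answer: 152640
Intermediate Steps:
I(a) = -8 + a³ (I(a) = -8 + (a*a)*a = -8 + a²*a = -8 + a³)
O = -145656 (O = (-8 + 8³)*(-289) = (-8 + 512)*(-289) = 504*(-289) = -145656)
(1 - 7)²*194 - O = (1 - 7)²*194 - 1*(-145656) = (-6)²*194 + 145656 = 36*194 + 145656 = 6984 + 145656 = 152640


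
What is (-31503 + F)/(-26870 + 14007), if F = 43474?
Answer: -11971/12863 ≈ -0.93065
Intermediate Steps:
(-31503 + F)/(-26870 + 14007) = (-31503 + 43474)/(-26870 + 14007) = 11971/(-12863) = 11971*(-1/12863) = -11971/12863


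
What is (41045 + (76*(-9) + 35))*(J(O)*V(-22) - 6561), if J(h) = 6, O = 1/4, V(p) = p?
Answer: -270370428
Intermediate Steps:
O = 1/4 ≈ 0.25000
(41045 + (76*(-9) + 35))*(J(O)*V(-22) - 6561) = (41045 + (76*(-9) + 35))*(6*(-22) - 6561) = (41045 + (-684 + 35))*(-132 - 6561) = (41045 - 649)*(-6693) = 40396*(-6693) = -270370428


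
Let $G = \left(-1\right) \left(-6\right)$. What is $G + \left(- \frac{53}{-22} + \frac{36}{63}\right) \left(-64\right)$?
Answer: $- \frac{14226}{77} \approx -184.75$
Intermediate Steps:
$G = 6$
$G + \left(- \frac{53}{-22} + \frac{36}{63}\right) \left(-64\right) = 6 + \left(- \frac{53}{-22} + \frac{36}{63}\right) \left(-64\right) = 6 + \left(\left(-53\right) \left(- \frac{1}{22}\right) + 36 \cdot \frac{1}{63}\right) \left(-64\right) = 6 + \left(\frac{53}{22} + \frac{4}{7}\right) \left(-64\right) = 6 + \frac{459}{154} \left(-64\right) = 6 - \frac{14688}{77} = - \frac{14226}{77}$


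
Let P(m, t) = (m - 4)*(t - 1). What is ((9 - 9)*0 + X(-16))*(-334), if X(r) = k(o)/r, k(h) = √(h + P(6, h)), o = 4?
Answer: 167*√10/8 ≈ 66.013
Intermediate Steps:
P(m, t) = (-1 + t)*(-4 + m) (P(m, t) = (-4 + m)*(-1 + t) = (-1 + t)*(-4 + m))
k(h) = √(-2 + 3*h) (k(h) = √(h + (4 - 1*6 - 4*h + 6*h)) = √(h + (4 - 6 - 4*h + 6*h)) = √(h + (-2 + 2*h)) = √(-2 + 3*h))
X(r) = √10/r (X(r) = √(-2 + 3*4)/r = √(-2 + 12)/r = √10/r)
((9 - 9)*0 + X(-16))*(-334) = ((9 - 9)*0 + √10/(-16))*(-334) = (0*0 + √10*(-1/16))*(-334) = (0 - √10/16)*(-334) = -√10/16*(-334) = 167*√10/8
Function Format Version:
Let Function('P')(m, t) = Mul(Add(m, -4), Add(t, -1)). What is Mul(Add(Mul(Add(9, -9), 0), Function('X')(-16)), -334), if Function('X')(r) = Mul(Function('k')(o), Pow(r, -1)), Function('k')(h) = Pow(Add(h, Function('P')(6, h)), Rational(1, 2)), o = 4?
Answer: Mul(Rational(167, 8), Pow(10, Rational(1, 2))) ≈ 66.013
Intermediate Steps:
Function('P')(m, t) = Mul(Add(-1, t), Add(-4, m)) (Function('P')(m, t) = Mul(Add(-4, m), Add(-1, t)) = Mul(Add(-1, t), Add(-4, m)))
Function('k')(h) = Pow(Add(-2, Mul(3, h)), Rational(1, 2)) (Function('k')(h) = Pow(Add(h, Add(4, Mul(-1, 6), Mul(-4, h), Mul(6, h))), Rational(1, 2)) = Pow(Add(h, Add(4, -6, Mul(-4, h), Mul(6, h))), Rational(1, 2)) = Pow(Add(h, Add(-2, Mul(2, h))), Rational(1, 2)) = Pow(Add(-2, Mul(3, h)), Rational(1, 2)))
Function('X')(r) = Mul(Pow(10, Rational(1, 2)), Pow(r, -1)) (Function('X')(r) = Mul(Pow(Add(-2, Mul(3, 4)), Rational(1, 2)), Pow(r, -1)) = Mul(Pow(Add(-2, 12), Rational(1, 2)), Pow(r, -1)) = Mul(Pow(10, Rational(1, 2)), Pow(r, -1)))
Mul(Add(Mul(Add(9, -9), 0), Function('X')(-16)), -334) = Mul(Add(Mul(Add(9, -9), 0), Mul(Pow(10, Rational(1, 2)), Pow(-16, -1))), -334) = Mul(Add(Mul(0, 0), Mul(Pow(10, Rational(1, 2)), Rational(-1, 16))), -334) = Mul(Add(0, Mul(Rational(-1, 16), Pow(10, Rational(1, 2)))), -334) = Mul(Mul(Rational(-1, 16), Pow(10, Rational(1, 2))), -334) = Mul(Rational(167, 8), Pow(10, Rational(1, 2)))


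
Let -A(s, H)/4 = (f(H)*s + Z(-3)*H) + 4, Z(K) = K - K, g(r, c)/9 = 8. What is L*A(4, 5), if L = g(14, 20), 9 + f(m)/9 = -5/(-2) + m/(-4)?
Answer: 79200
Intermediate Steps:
g(r, c) = 72 (g(r, c) = 9*8 = 72)
f(m) = -117/2 - 9*m/4 (f(m) = -81 + 9*(-5/(-2) + m/(-4)) = -81 + 9*(-5*(-1/2) + m*(-1/4)) = -81 + 9*(5/2 - m/4) = -81 + (45/2 - 9*m/4) = -117/2 - 9*m/4)
L = 72
Z(K) = 0
A(s, H) = -16 - 4*s*(-117/2 - 9*H/4) (A(s, H) = -4*(((-117/2 - 9*H/4)*s + 0*H) + 4) = -4*((s*(-117/2 - 9*H/4) + 0) + 4) = -4*(s*(-117/2 - 9*H/4) + 4) = -4*(4 + s*(-117/2 - 9*H/4)) = -16 - 4*s*(-117/2 - 9*H/4))
L*A(4, 5) = 72*(-16 + 9*4*(26 + 5)) = 72*(-16 + 9*4*31) = 72*(-16 + 1116) = 72*1100 = 79200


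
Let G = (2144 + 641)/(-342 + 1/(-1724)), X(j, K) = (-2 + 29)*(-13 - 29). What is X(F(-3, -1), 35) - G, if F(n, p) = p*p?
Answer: -663815266/589609 ≈ -1125.9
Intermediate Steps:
F(n, p) = p²
X(j, K) = -1134 (X(j, K) = 27*(-42) = -1134)
G = -4801340/589609 (G = 2785/(-342 - 1/1724) = 2785/(-589609/1724) = 2785*(-1724/589609) = -4801340/589609 ≈ -8.1433)
X(F(-3, -1), 35) - G = -1134 - 1*(-4801340/589609) = -1134 + 4801340/589609 = -663815266/589609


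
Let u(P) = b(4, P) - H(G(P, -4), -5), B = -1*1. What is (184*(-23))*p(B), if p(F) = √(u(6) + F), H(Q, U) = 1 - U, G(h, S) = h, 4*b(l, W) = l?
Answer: -4232*I*√6 ≈ -10366.0*I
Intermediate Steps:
b(l, W) = l/4
B = -1
u(P) = -5 (u(P) = (¼)*4 - (1 - 1*(-5)) = 1 - (1 + 5) = 1 - 1*6 = 1 - 6 = -5)
p(F) = √(-5 + F)
(184*(-23))*p(B) = (184*(-23))*√(-5 - 1) = -4232*I*√6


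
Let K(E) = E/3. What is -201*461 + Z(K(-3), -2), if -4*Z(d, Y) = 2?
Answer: -185323/2 ≈ -92662.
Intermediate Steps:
K(E) = E/3 (K(E) = E*(1/3) = E/3)
Z(d, Y) = -1/2 (Z(d, Y) = -1/4*2 = -1/2)
-201*461 + Z(K(-3), -2) = -201*461 - 1/2 = -92661 - 1/2 = -185323/2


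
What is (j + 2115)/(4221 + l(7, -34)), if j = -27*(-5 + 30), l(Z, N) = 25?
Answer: 720/2123 ≈ 0.33914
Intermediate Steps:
j = -675 (j = -27*25 = -675)
(j + 2115)/(4221 + l(7, -34)) = (-675 + 2115)/(4221 + 25) = 1440/4246 = 1440*(1/4246) = 720/2123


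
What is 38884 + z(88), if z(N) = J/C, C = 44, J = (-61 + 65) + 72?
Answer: 427743/11 ≈ 38886.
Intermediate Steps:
J = 76 (J = 4 + 72 = 76)
z(N) = 19/11 (z(N) = 76/44 = 76*(1/44) = 19/11)
38884 + z(88) = 38884 + 19/11 = 427743/11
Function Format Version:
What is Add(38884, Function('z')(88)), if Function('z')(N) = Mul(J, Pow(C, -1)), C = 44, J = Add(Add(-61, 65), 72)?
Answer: Rational(427743, 11) ≈ 38886.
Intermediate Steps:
J = 76 (J = Add(4, 72) = 76)
Function('z')(N) = Rational(19, 11) (Function('z')(N) = Mul(76, Pow(44, -1)) = Mul(76, Rational(1, 44)) = Rational(19, 11))
Add(38884, Function('z')(88)) = Add(38884, Rational(19, 11)) = Rational(427743, 11)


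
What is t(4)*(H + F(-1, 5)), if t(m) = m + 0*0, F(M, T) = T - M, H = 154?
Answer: 640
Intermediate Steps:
t(m) = m (t(m) = m + 0 = m)
t(4)*(H + F(-1, 5)) = 4*(154 + (5 - 1*(-1))) = 4*(154 + (5 + 1)) = 4*(154 + 6) = 4*160 = 640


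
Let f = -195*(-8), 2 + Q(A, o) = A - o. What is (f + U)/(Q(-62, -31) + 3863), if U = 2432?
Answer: 1996/1915 ≈ 1.0423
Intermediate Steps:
Q(A, o) = -2 + A - o (Q(A, o) = -2 + (A - o) = -2 + A - o)
f = 1560
(f + U)/(Q(-62, -31) + 3863) = (1560 + 2432)/((-2 - 62 - 1*(-31)) + 3863) = 3992/((-2 - 62 + 31) + 3863) = 3992/(-33 + 3863) = 3992/3830 = 3992*(1/3830) = 1996/1915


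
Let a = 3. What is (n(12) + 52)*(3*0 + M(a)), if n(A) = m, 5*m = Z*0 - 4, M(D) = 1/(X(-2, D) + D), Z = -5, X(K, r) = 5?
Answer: 32/5 ≈ 6.4000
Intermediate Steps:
M(D) = 1/(5 + D)
m = -⅘ (m = (-5*0 - 4)/5 = (0 - 4)/5 = (⅕)*(-4) = -⅘ ≈ -0.80000)
n(A) = -⅘
(n(12) + 52)*(3*0 + M(a)) = (-⅘ + 52)*(3*0 + 1/(5 + 3)) = 256*(0 + 1/8)/5 = 256*(0 + ⅛)/5 = (256/5)*(⅛) = 32/5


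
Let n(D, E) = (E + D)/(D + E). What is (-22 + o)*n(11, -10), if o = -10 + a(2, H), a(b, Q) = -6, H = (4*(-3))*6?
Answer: -38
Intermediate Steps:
H = -72 (H = -12*6 = -72)
o = -16 (o = -10 - 6 = -16)
n(D, E) = 1 (n(D, E) = (D + E)/(D + E) = 1)
(-22 + o)*n(11, -10) = (-22 - 16)*1 = -38*1 = -38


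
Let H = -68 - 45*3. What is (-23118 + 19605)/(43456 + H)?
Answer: -3513/43253 ≈ -0.081220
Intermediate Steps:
H = -203 (H = -68 - 135 = -203)
(-23118 + 19605)/(43456 + H) = (-23118 + 19605)/(43456 - 203) = -3513/43253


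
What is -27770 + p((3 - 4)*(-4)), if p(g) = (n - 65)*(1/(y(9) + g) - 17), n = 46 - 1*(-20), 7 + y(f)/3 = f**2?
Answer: -6279861/226 ≈ -27787.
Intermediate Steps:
y(f) = -21 + 3*f**2
n = 66 (n = 46 + 20 = 66)
p(g) = -17 + 1/(222 + g) (p(g) = (66 - 65)*(1/((-21 + 3*9**2) + g) - 17) = 1*(1/((-21 + 3*81) + g) - 17) = 1*(1/((-21 + 243) + g) - 17) = 1*(1/(222 + g) - 17) = 1*(-17 + 1/(222 + g)) = -17 + 1/(222 + g))
-27770 + p((3 - 4)*(-4)) = -27770 + (-3773 - 17*(3 - 4)*(-4))/(222 + (3 - 4)*(-4)) = -27770 + (-3773 - (-17)*(-4))/(222 - 1*(-4)) = -27770 + (-3773 - 17*4)/(222 + 4) = -27770 + (-3773 - 68)/226 = -27770 + (1/226)*(-3841) = -27770 - 3841/226 = -6279861/226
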